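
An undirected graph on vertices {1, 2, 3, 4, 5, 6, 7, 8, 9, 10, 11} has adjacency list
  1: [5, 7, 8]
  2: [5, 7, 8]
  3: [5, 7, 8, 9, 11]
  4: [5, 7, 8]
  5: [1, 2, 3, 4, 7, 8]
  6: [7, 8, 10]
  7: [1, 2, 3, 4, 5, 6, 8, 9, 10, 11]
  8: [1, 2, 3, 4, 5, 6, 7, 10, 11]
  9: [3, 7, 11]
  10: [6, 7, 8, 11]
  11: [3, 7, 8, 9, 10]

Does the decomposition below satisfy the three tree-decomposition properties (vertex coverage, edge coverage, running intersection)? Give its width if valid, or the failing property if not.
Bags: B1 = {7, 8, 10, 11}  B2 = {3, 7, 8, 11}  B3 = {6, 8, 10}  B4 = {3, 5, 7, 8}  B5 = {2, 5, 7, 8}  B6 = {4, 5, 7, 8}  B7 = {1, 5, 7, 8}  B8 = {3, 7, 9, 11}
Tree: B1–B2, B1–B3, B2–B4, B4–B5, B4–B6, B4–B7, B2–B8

A tree decomposition must satisfy three properties: every vertex lies in some bag; for every edge, both endpoints lie together in some bag; and for every vertex, the bags containing it form a connected subtree. Here edge (7,6) lies in no bag, so the decomposition is invalid.

No — edge (7,6) lies in no bag.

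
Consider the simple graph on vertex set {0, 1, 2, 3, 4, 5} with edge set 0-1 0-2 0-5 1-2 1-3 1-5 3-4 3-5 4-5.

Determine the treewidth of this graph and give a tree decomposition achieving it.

Every bag has size at most 3, so the width is 3 − 1 = 2 and tw(G) ≤ 2. For the lower bound, the 3 vertices {0, 1, 2} are pairwise adjacent, and any tree decomposition puts a clique entirely inside one bag — forcing width ≥ 2. Hence tw(G) = 2 exactly.

Treewidth 2.
One optimal decomposition is:
Bags: B1 = {0, 1, 5}  B2 = {1, 3, 5}  B3 = {0, 1, 2}  B4 = {3, 4, 5}
Tree: B1–B2, B1–B3, B2–B4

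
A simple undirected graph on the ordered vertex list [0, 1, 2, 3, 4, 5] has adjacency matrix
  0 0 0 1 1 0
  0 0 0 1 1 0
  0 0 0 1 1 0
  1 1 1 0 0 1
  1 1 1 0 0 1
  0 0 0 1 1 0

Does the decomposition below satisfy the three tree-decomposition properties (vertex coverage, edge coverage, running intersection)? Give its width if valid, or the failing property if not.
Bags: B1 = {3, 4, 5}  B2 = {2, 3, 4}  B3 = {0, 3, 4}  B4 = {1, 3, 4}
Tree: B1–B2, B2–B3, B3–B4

Yes; width 2.

Vertex coverage: the bags together contain {0, 1, 2, 3, 4, 5}, the full vertex set. Edge coverage: each edge of G has both endpoints in at least one bag. Running intersection: for every vertex, the bags containing it form a connected subtree. All three properties hold, so this is a valid tree decomposition of width max|bag| − 1 = 2, and hence tw(G) ≤ 2.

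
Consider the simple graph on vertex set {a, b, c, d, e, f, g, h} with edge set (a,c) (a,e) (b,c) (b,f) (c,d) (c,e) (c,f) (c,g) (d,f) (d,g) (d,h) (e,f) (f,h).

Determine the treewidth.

2

A width-2 tree decomposition is:
Bags: B1 = {b, c, f}  B2 = {c, e, f}  B3 = {c, d, f}  B4 = {d, f, h}  B5 = {a, c, e}  B6 = {c, d, g}
Tree: B1–B2, B2–B3, B3–B4, B2–B5, B3–B6
Each bag holds 3 vertices, so the decomposition has width 2, which upper-bounds the treewidth. Conversely, {d, f, h} is a clique of size 3, and the vertices of any clique must share a bag in every tree decomposition; so some bag has ≥ 3 vertices and tw(G) ≥ 2. The upper and lower bounds meet at 2, so that is the treewidth.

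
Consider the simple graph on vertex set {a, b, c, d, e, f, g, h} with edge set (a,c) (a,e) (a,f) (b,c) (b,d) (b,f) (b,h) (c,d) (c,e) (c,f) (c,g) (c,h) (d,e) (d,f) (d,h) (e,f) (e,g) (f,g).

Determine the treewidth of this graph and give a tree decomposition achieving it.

Treewidth 3.
One such decomposition:
Bags: B1 = {b, c, d, f}  B2 = {c, d, e, f}  B3 = {c, e, f, g}  B4 = {a, c, e, f}  B5 = {b, c, d, h}
Tree: B1–B2, B2–B3, B3–B4, B1–B5

Each bag holds 4 vertices, so the decomposition has width 3, which upper-bounds the treewidth. On the other hand G contains the 4-clique {b, c, d, h}. A clique must lie in a single bag of any decomposition, so no decomposition can have width below 3. Hence tw(G) = 3 exactly.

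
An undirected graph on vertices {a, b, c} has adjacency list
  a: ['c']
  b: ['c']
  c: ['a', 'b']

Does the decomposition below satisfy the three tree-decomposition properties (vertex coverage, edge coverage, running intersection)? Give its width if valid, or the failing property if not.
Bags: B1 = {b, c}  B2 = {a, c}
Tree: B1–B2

Yes; width 1.

Every vertex of G appears in some bag (union = {a, b, c}); every edge is covered by a bag; and for each vertex v the set of bags containing v is connected in the bag tree. The decomposition is therefore valid. The largest bag has 2 vertices, so the width is 1.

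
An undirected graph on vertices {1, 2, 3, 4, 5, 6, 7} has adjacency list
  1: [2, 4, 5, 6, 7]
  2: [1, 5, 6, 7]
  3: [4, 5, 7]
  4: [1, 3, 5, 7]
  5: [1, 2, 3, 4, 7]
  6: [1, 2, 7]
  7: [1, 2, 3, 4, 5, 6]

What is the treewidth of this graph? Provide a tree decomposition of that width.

The largest bag has 4 vertices, giving width 3; this decomposition certifies tw(G) ≤ 3. On the other hand G contains the 4-clique {1, 2, 5, 7}. A clique must lie in a single bag of any decomposition, so no decomposition can have width below 3. Combining the bounds, tw(G) = 3.

Treewidth 3.
One such decomposition:
Bags: B1 = {1, 4, 5, 7}  B2 = {1, 2, 5, 7}  B3 = {1, 2, 6, 7}  B4 = {3, 4, 5, 7}
Tree: B1–B2, B2–B3, B1–B4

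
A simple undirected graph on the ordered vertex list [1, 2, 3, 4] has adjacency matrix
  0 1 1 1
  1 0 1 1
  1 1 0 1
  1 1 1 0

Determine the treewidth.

A width-3 tree decomposition is:
Bags: B1 = {1, 2, 3, 4}
Tree: (single bag)
With just one bag of size 4, the width is 4 − 1 = 3, so tw(G) ≤ 3. For the lower bound, the 4 vertices {1, 2, 3, 4} are pairwise adjacent, and any tree decomposition puts a clique entirely inside one bag — forcing width ≥ 3. The upper and lower bounds meet at 3, so that is the treewidth.

3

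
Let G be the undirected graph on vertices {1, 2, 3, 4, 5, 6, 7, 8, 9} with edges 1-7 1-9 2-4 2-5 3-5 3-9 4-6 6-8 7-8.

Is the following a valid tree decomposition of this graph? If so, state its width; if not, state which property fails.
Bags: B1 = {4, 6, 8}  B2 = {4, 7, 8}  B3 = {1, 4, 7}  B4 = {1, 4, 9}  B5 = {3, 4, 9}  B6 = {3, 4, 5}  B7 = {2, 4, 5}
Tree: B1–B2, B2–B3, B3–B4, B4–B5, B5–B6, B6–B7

Yes; width 2.

Every vertex of G appears in some bag (union = {1, 2, 3, 4, 5, 6, 7, 8, 9}); every edge is covered by a bag; and for each vertex v the set of bags containing v is connected in the bag tree. The decomposition is therefore valid. The largest bag has 3 vertices, so the width is 2.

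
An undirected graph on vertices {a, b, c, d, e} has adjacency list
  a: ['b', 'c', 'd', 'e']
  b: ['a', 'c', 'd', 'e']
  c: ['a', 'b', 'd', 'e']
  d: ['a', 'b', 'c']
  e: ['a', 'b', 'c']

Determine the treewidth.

A width-3 tree decomposition is:
Bags: B1 = {a, b, c, d}  B2 = {a, b, c, e}
Tree: B1–B2
Every bag has size at most 4, so the width is 4 − 1 = 3 and tw(G) ≤ 3. On the other hand G contains the 4-clique {a, b, c, d}. A clique must lie in a single bag of any decomposition, so no decomposition can have width below 3. Combining the bounds, tw(G) = 3.

3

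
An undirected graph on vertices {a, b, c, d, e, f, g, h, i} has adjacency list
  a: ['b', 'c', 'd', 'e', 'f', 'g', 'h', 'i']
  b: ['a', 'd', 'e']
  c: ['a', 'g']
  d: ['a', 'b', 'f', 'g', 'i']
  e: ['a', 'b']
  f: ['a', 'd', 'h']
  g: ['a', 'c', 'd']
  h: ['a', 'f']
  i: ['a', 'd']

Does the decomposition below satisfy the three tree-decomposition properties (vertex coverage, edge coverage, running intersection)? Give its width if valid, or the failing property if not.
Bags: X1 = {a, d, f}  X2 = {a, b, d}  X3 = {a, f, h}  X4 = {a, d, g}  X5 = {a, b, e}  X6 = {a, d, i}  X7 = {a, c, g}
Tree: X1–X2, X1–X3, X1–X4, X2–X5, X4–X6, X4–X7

Yes; width 2.

Vertex coverage: the bags together contain {a, b, c, d, e, f, g, h, i}, the full vertex set. Edge coverage: each edge of G has both endpoints in at least one bag. Running intersection: for every vertex, the bags containing it form a connected subtree. All three properties hold, so this is a valid tree decomposition of width max|bag| − 1 = 2, and hence tw(G) ≤ 2.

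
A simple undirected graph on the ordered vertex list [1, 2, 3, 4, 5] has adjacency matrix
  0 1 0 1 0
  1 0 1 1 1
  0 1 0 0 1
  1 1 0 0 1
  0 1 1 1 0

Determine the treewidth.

A width-2 tree decomposition is:
Bags: B1 = {1, 2, 4}  B2 = {2, 4, 5}  B3 = {2, 3, 5}
Tree: B1–B2, B2–B3
Every bag has size at most 3, so the width is 3 − 1 = 2 and tw(G) ≤ 2. On the other hand G contains the 3-clique {2, 3, 5}. A clique must lie in a single bag of any decomposition, so no decomposition can have width below 2. Combining the bounds, tw(G) = 2.

2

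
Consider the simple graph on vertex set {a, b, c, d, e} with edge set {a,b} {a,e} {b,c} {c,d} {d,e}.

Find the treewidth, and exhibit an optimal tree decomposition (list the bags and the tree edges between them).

Each bag holds 3 vertices, so the decomposition has width 2, which upper-bounds the treewidth. For the lower bound, G contains the cycle b–a–e–d–c–b, so G is not a forest; only forests have treewidth ≤ 1, hence tw(G) ≥ 2. The upper and lower bounds meet at 2, so that is the treewidth.

Treewidth 2.
Bags: B1 = {a, b, e}  B2 = {b, d, e}  B3 = {b, c, d}
Tree: B1–B2, B2–B3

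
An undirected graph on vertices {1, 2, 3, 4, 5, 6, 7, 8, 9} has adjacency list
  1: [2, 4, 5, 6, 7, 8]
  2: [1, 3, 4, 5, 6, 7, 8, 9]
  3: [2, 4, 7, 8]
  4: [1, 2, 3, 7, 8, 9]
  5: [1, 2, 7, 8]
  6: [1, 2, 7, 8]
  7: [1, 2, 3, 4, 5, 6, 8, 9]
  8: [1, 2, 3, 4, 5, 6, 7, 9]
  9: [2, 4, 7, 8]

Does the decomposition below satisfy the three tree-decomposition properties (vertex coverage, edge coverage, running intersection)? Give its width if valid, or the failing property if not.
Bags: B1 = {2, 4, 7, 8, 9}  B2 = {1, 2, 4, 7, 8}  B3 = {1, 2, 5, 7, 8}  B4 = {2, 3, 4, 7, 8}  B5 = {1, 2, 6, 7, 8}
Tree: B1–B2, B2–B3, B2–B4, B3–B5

Yes; width 4.

Checking the three conditions: (i) the bags cover all of {1, 2, 3, 4, 5, 6, 7, 8, 9}; (ii) for each edge, some bag contains both endpoints; (iii) the bags containing any fixed vertex form a subtree. All hold, so the decomposition is valid with width 5 − 1 = 4.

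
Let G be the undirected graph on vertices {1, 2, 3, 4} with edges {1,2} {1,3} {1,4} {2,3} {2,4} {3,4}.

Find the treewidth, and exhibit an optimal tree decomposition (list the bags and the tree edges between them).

With just one bag of size 4, the width is 4 − 1 = 3, so tw(G) ≤ 3. Conversely, {1, 2, 3, 4} is a clique of size 4, and the vertices of any clique must share a bag in every tree decomposition; so some bag has ≥ 4 vertices and tw(G) ≥ 3. Therefore the treewidth is 3.

Treewidth 3.
One such decomposition:
Bags: B1 = {1, 2, 3, 4}
Tree: (single bag)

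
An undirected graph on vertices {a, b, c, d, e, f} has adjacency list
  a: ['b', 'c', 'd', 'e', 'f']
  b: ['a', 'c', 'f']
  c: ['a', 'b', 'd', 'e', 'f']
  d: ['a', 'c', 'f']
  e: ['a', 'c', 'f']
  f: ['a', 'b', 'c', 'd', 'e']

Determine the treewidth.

A width-3 tree decomposition is:
Bags: B1 = {a, c, d, f}  B2 = {a, c, e, f}  B3 = {a, b, c, f}
Tree: B1–B2, B2–B3
Each bag holds 4 vertices, so the decomposition has width 3, which upper-bounds the treewidth. Conversely, {a, c, d, f} is a clique of size 4, and the vertices of any clique must share a bag in every tree decomposition; so some bag has ≥ 4 vertices and tw(G) ≥ 3. Hence tw(G) = 3 exactly.

3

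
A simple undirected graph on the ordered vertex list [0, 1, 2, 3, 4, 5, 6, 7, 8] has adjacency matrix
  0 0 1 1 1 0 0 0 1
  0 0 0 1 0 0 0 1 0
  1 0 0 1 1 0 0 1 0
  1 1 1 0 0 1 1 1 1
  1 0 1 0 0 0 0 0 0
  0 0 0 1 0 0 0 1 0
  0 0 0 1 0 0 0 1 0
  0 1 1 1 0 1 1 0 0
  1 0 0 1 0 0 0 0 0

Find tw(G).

A width-2 tree decomposition is:
Bags: B1 = {3, 5, 7}  B2 = {2, 3, 7}  B3 = {3, 6, 7}  B4 = {0, 2, 3}  B5 = {0, 2, 4}  B6 = {0, 3, 8}  B7 = {1, 3, 7}
Tree: B1–B2, B2–B3, B2–B4, B4–B5, B4–B6, B2–B7
The largest bag has 3 vertices, giving width 2; this decomposition certifies tw(G) ≤ 2. Conversely, {0, 3, 8} is a clique of size 3, and the vertices of any clique must share a bag in every tree decomposition; so some bag has ≥ 3 vertices and tw(G) ≥ 2. Hence tw(G) = 2 exactly.

2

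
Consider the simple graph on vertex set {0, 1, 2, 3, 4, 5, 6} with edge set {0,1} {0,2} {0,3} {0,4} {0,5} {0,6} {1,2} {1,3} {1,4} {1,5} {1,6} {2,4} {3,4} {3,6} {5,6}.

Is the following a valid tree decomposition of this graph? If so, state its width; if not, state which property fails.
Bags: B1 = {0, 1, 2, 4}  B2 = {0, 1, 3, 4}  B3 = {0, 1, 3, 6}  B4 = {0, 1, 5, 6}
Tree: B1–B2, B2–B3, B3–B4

Yes; width 3.

Vertex coverage: the bags together contain {0, 1, 2, 3, 4, 5, 6}, the full vertex set. Edge coverage: each edge of G has both endpoints in at least one bag. Running intersection: for every vertex, the bags containing it form a connected subtree. All three properties hold, so this is a valid tree decomposition of width max|bag| − 1 = 3, and hence tw(G) ≤ 3.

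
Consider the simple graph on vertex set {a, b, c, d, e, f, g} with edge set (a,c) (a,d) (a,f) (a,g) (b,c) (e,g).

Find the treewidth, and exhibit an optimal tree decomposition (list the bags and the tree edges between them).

Each bag holds 2 vertices, so the decomposition has width 1, which upper-bounds the treewidth. Since G has at least one edge (e.g. c–a), it is not an edgeless graph, so tw(G) ≥ 1. Therefore the treewidth is 1.

Treewidth 1.
One such decomposition:
Bags: B1 = {a, c}  B2 = {a, g}  B3 = {b, c}  B4 = {e, g}  B5 = {a, d}  B6 = {a, f}
Tree: B1–B2, B1–B3, B2–B4, B2–B5, B1–B6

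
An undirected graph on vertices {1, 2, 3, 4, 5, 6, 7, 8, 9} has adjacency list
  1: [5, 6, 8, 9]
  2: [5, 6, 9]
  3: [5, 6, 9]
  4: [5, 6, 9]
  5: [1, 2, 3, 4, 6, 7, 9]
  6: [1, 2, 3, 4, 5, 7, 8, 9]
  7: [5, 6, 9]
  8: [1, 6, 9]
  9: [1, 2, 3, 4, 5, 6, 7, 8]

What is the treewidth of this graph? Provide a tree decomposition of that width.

Each bag holds 4 vertices, so the decomposition has width 3, which upper-bounds the treewidth. On the other hand G contains the 4-clique {1, 6, 8, 9}. A clique must lie in a single bag of any decomposition, so no decomposition can have width below 3. Therefore the treewidth is 3.

Treewidth 3.
One optimal decomposition is:
Bags: B1 = {1, 5, 6, 9}  B2 = {5, 6, 7, 9}  B3 = {1, 6, 8, 9}  B4 = {2, 5, 6, 9}  B5 = {3, 5, 6, 9}  B6 = {4, 5, 6, 9}
Tree: B1–B2, B1–B3, B1–B4, B1–B5, B2–B6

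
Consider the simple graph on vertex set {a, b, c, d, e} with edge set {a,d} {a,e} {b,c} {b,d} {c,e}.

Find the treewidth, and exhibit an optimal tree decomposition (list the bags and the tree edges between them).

Treewidth 2.
Bags: B1 = {b, c, e}  B2 = {b, d, e}  B3 = {a, d, e}
Tree: B1–B2, B2–B3

The largest bag has 3 vertices, giving width 2; this decomposition certifies tw(G) ≤ 2. The edges e–c–b–d–a–e form a cycle, so G is not a tree and its treewidth is at least 2. Hence tw(G) = 2 exactly.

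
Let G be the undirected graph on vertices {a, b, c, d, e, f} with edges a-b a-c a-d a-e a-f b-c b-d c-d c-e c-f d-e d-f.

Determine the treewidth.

A width-3 tree decomposition is:
Bags: B1 = {a, b, c, d}  B2 = {a, c, d, e}  B3 = {a, c, d, f}
Tree: B1–B2, B1–B3
The largest bag has 4 vertices, giving width 3; this decomposition certifies tw(G) ≤ 3. For the lower bound, the 4 vertices {a, c, d, e} are pairwise adjacent, and any tree decomposition puts a clique entirely inside one bag — forcing width ≥ 3. The upper and lower bounds meet at 3, so that is the treewidth.

3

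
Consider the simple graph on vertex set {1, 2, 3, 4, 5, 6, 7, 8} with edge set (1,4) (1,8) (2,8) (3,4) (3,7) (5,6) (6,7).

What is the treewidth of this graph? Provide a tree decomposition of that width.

Every bag has size at most 2, so the width is 2 − 1 = 1 and tw(G) ≤ 1. Any graph with an edge has treewidth ≥ 1, and G has the edge 2–8. Therefore the treewidth is 1.

Treewidth 1.
One such decomposition:
Bags: B1 = {2, 8}  B2 = {1, 8}  B3 = {1, 4}  B4 = {3, 4}  B5 = {3, 7}  B6 = {6, 7}  B7 = {5, 6}
Tree: B1–B2, B2–B3, B3–B4, B4–B5, B5–B6, B6–B7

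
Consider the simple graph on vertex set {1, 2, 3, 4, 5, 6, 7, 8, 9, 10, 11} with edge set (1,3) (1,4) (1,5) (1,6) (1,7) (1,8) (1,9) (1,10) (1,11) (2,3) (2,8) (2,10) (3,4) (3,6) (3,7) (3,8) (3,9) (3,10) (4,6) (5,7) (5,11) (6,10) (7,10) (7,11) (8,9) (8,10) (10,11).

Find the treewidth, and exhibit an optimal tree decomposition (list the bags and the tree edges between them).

The largest bag has 4 vertices, giving width 3; this decomposition certifies tw(G) ≤ 3. For the lower bound, the 4 vertices {1, 7, 10, 11} are pairwise adjacent, and any tree decomposition puts a clique entirely inside one bag — forcing width ≥ 3. Hence tw(G) = 3 exactly.

Treewidth 3.
Bags: B1 = {2, 3, 8, 10}  B2 = {1, 3, 8, 10}  B3 = {1, 3, 7, 10}  B4 = {1, 7, 10, 11}  B5 = {1, 3, 8, 9}  B6 = {1, 3, 6, 10}  B7 = {1, 3, 4, 6}  B8 = {1, 5, 7, 11}
Tree: B1–B2, B2–B3, B3–B4, B2–B5, B3–B6, B6–B7, B4–B8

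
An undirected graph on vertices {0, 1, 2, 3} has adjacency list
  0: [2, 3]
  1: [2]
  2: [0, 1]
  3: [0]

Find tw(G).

1

A width-1 tree decomposition is:
Bags: B1 = {0, 3}  B2 = {0, 2}  B3 = {1, 2}
Tree: B1–B2, B2–B3
Each bag holds 2 vertices, so the decomposition has width 1, which upper-bounds the treewidth. Any graph with an edge has treewidth ≥ 1, and G has the edge 3–0. Hence tw(G) = 1 exactly.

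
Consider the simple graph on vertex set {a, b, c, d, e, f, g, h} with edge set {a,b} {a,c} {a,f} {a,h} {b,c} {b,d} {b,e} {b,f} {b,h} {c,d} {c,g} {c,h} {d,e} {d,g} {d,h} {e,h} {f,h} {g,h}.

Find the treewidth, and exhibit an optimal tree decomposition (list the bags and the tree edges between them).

The largest bag has 4 vertices, giving width 3; this decomposition certifies tw(G) ≤ 3. Conversely, {c, d, g, h} is a clique of size 4, and the vertices of any clique must share a bag in every tree decomposition; so some bag has ≥ 4 vertices and tw(G) ≥ 3. The upper and lower bounds meet at 3, so that is the treewidth.

Treewidth 3.
One optimal decomposition is:
Bags: B1 = {b, c, d, h}  B2 = {a, b, c, h}  B3 = {a, b, f, h}  B4 = {c, d, g, h}  B5 = {b, d, e, h}
Tree: B1–B2, B2–B3, B1–B4, B1–B5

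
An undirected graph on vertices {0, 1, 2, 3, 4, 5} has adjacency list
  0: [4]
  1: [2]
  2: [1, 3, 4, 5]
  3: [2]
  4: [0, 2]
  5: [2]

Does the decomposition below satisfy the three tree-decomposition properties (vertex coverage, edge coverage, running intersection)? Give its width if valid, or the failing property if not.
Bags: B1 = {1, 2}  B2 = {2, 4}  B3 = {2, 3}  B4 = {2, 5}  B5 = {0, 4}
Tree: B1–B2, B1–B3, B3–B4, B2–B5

Every vertex of G appears in some bag (union = {0, 1, 2, 3, 4, 5}); every edge is covered by a bag; and for each vertex v the set of bags containing v is connected in the bag tree. The decomposition is therefore valid. The largest bag has 2 vertices, so the width is 1.

Yes; width 1.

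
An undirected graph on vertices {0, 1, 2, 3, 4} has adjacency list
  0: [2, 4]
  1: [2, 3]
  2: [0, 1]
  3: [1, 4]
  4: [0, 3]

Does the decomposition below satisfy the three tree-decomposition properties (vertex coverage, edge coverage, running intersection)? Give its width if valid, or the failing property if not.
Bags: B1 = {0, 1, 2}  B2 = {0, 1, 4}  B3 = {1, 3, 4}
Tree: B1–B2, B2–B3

Yes; width 2.

Checking the three conditions: (i) the bags cover all of {0, 1, 2, 3, 4}; (ii) for each edge, some bag contains both endpoints; (iii) the bags containing any fixed vertex form a subtree. All hold, so the decomposition is valid with width 3 − 1 = 2.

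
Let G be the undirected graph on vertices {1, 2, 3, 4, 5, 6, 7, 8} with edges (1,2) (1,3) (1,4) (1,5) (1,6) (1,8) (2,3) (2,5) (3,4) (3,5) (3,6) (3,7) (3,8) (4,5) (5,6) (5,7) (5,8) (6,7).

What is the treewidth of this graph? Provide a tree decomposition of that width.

Each bag holds 4 vertices, so the decomposition has width 3, which upper-bounds the treewidth. Conversely, {1, 3, 5, 8} is a clique of size 4, and the vertices of any clique must share a bag in every tree decomposition; so some bag has ≥ 4 vertices and tw(G) ≥ 3. Combining the bounds, tw(G) = 3.

Treewidth 3.
Bags: B1 = {1, 3, 4, 5}  B2 = {1, 3, 5, 6}  B3 = {1, 2, 3, 5}  B4 = {3, 5, 6, 7}  B5 = {1, 3, 5, 8}
Tree: B1–B2, B1–B3, B2–B4, B1–B5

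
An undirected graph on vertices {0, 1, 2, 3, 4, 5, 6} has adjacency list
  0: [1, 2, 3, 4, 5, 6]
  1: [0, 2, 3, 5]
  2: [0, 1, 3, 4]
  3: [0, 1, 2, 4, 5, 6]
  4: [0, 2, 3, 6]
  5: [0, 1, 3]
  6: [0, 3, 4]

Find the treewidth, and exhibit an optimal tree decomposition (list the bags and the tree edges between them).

Treewidth 3.
One optimal decomposition is:
Bags: B1 = {0, 1, 2, 3}  B2 = {0, 2, 3, 4}  B3 = {0, 1, 3, 5}  B4 = {0, 3, 4, 6}
Tree: B1–B2, B1–B3, B2–B4

Each bag holds 4 vertices, so the decomposition has width 3, which upper-bounds the treewidth. On the other hand G contains the 4-clique {0, 1, 2, 3}. A clique must lie in a single bag of any decomposition, so no decomposition can have width below 3. Hence tw(G) = 3 exactly.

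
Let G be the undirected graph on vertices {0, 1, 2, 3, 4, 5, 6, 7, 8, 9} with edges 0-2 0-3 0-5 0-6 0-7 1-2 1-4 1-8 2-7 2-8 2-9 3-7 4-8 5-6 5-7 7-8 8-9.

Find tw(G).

A width-2 tree decomposition is:
Bags: B1 = {2, 7, 8}  B2 = {2, 8, 9}  B3 = {1, 2, 8}  B4 = {0, 2, 7}  B5 = {0, 5, 7}  B6 = {1, 4, 8}  B7 = {0, 3, 7}  B8 = {0, 5, 6}
Tree: B1–B2, B2–B3, B1–B4, B4–B5, B3–B6, B4–B7, B5–B8
Every bag has size at most 3, so the width is 3 − 1 = 2 and tw(G) ≤ 2. For the lower bound, the 3 vertices {0, 5, 6} are pairwise adjacent, and any tree decomposition puts a clique entirely inside one bag — forcing width ≥ 2. Combining the bounds, tw(G) = 2.

2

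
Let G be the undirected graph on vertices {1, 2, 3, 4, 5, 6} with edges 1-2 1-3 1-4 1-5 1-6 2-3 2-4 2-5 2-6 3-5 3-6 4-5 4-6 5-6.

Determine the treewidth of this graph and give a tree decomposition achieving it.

The largest bag has 5 vertices, giving width 4; this decomposition certifies tw(G) ≤ 4. On the other hand G contains the 5-clique {1, 2, 3, 5, 6}. A clique must lie in a single bag of any decomposition, so no decomposition can have width below 4. Hence tw(G) = 4 exactly.

Treewidth 4.
One such decomposition:
Bags: B1 = {1, 2, 4, 5, 6}  B2 = {1, 2, 3, 5, 6}
Tree: B1–B2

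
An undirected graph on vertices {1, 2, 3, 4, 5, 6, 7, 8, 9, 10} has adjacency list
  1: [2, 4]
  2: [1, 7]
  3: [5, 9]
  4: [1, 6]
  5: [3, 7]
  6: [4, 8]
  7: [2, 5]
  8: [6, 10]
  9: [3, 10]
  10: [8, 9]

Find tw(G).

2

A width-2 tree decomposition is:
Bags: B1 = {6, 8, 10}  B2 = {6, 9, 10}  B3 = {3, 6, 9}  B4 = {3, 5, 6}  B5 = {5, 6, 7}  B6 = {2, 6, 7}  B7 = {1, 2, 6}  B8 = {1, 4, 6}
Tree: B1–B2, B2–B3, B3–B4, B4–B5, B5–B6, B6–B7, B7–B8
The largest bag has 3 vertices, giving width 2; this decomposition certifies tw(G) ≤ 2. The edges 6–8–10–9–3–5–7–2–1–4–6 form a cycle, so G is not a tree and its treewidth is at least 2. Combining the bounds, tw(G) = 2.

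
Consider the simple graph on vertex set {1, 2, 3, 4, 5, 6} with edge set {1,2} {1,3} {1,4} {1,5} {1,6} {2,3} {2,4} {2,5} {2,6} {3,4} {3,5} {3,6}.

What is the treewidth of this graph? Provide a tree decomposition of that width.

Each bag holds 4 vertices, so the decomposition has width 3, which upper-bounds the treewidth. Conversely, {1, 2, 3, 4} is a clique of size 4, and the vertices of any clique must share a bag in every tree decomposition; so some bag has ≥ 4 vertices and tw(G) ≥ 3. Combining the bounds, tw(G) = 3.

Treewidth 3.
Bags: B1 = {1, 2, 3, 5}  B2 = {1, 2, 3, 4}  B3 = {1, 2, 3, 6}
Tree: B1–B2, B1–B3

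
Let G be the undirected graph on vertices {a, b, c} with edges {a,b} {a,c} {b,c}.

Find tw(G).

2

A width-2 tree decomposition is:
Bags: B1 = {a, b, c}
Tree: (single bag)
A single bag containing all 3 vertices is trivially a valid decomposition of width 2. On the other hand G contains the 3-clique {a, b, c}. A clique must lie in a single bag of any decomposition, so no decomposition can have width below 2. Hence tw(G) = 2 exactly.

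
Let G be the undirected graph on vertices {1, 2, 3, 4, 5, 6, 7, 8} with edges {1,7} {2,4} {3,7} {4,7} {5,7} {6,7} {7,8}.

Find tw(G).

A width-1 tree decomposition is:
Bags: B1 = {4, 7}  B2 = {1, 7}  B3 = {7, 8}  B4 = {6, 7}  B5 = {5, 7}  B6 = {3, 7}  B7 = {2, 4}
Tree: B1–B2, B2–B3, B1–B4, B3–B5, B5–B6, B1–B7
The largest bag has 2 vertices, giving width 1; this decomposition certifies tw(G) ≤ 1. Any graph with an edge has treewidth ≥ 1, and G has the edge 7–4. Therefore the treewidth is 1.

1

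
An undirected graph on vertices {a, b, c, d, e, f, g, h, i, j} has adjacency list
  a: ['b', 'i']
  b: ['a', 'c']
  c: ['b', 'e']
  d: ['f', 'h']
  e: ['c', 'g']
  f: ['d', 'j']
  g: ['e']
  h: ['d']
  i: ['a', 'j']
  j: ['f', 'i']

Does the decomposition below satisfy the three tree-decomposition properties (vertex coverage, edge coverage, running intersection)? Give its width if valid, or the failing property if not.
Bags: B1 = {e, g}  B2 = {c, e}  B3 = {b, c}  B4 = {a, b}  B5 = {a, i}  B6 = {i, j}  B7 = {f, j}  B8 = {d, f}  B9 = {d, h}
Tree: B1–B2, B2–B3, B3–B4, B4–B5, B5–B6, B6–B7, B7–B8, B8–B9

Yes; width 1.

Checking the three conditions: (i) the bags cover all of {a, b, c, d, e, f, g, h, i, j}; (ii) for each edge, some bag contains both endpoints; (iii) the bags containing any fixed vertex form a subtree. All hold, so the decomposition is valid with width 2 − 1 = 1.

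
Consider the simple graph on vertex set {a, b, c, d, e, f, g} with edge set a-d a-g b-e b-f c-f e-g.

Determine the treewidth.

A width-1 tree decomposition is:
Bags: B1 = {c, f}  B2 = {b, f}  B3 = {b, e}  B4 = {e, g}  B5 = {a, g}  B6 = {a, d}
Tree: B1–B2, B2–B3, B3–B4, B4–B5, B5–B6
Every bag has size at most 2, so the width is 2 − 1 = 1 and tw(G) ≤ 1. G has an edge, so its treewidth is at least 1. Combining the bounds, tw(G) = 1.

1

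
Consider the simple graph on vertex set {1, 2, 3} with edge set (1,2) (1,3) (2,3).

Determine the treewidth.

2

A width-2 tree decomposition is:
Bags: B1 = {1, 2, 3}
Tree: (single bag)
A single bag containing all 3 vertices is trivially a valid decomposition of width 2. For the lower bound, the 3 vertices {1, 2, 3} are pairwise adjacent, and any tree decomposition puts a clique entirely inside one bag — forcing width ≥ 2. Therefore the treewidth is 2.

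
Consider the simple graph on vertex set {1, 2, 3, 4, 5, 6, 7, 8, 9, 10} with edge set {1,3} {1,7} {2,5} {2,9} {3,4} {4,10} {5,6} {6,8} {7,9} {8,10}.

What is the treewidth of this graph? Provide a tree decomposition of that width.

Treewidth 2.
Bags: B1 = {1, 3, 4}  B2 = {1, 4, 7}  B3 = {4, 7, 9}  B4 = {2, 4, 9}  B5 = {2, 4, 5}  B6 = {4, 5, 6}  B7 = {4, 6, 8}  B8 = {4, 8, 10}
Tree: B1–B2, B2–B3, B3–B4, B4–B5, B5–B6, B6–B7, B7–B8

The largest bag has 3 vertices, giving width 2; this decomposition certifies tw(G) ≤ 2. Since 4–3–1–7–9–2–5–6–8–10–4 is a cycle in G, G is not acyclic. Forests are exactly the graphs of treewidth ≤ 1, so tw(G) ≥ 2. Therefore the treewidth is 2.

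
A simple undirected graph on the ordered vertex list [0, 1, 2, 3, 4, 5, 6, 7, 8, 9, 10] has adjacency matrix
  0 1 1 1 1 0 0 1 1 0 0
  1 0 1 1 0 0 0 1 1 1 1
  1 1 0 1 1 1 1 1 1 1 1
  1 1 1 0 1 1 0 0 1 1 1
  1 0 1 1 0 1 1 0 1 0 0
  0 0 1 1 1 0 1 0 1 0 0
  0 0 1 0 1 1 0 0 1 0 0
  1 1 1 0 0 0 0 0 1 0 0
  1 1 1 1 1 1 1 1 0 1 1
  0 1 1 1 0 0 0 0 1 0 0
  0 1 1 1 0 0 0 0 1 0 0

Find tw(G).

4

A width-4 tree decomposition is:
Bags: B1 = {0, 2, 3, 4, 8}  B2 = {0, 1, 2, 3, 8}  B3 = {2, 3, 4, 5, 8}  B4 = {1, 2, 3, 8, 10}  B5 = {2, 4, 5, 6, 8}  B6 = {1, 2, 3, 8, 9}  B7 = {0, 1, 2, 7, 8}
Tree: B1–B2, B1–B3, B2–B4, B3–B5, B4–B6, B2–B7
Each bag holds 5 vertices, so the decomposition has width 4, which upper-bounds the treewidth. For the lower bound, the 5 vertices {0, 1, 2, 3, 8} are pairwise adjacent, and any tree decomposition puts a clique entirely inside one bag — forcing width ≥ 4. The upper and lower bounds meet at 4, so that is the treewidth.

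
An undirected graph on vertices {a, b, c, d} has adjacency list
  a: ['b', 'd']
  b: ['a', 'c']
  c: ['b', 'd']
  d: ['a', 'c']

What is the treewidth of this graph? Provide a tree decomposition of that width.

The largest bag has 3 vertices, giving width 2; this decomposition certifies tw(G) ≤ 2. Since c–d–a–b–c is a cycle in G, G is not acyclic. Forests are exactly the graphs of treewidth ≤ 1, so tw(G) ≥ 2. Combining the bounds, tw(G) = 2.

Treewidth 2.
Bags: B1 = {a, c, d}  B2 = {a, b, c}
Tree: B1–B2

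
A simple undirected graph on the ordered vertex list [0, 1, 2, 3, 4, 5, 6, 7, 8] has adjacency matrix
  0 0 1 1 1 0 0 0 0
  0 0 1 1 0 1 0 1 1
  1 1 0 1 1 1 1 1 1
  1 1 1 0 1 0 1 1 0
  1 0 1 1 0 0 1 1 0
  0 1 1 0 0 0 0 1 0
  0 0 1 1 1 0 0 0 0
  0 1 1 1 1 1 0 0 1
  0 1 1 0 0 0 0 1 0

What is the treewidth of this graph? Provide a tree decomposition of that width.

Treewidth 3.
One optimal decomposition is:
Bags: B1 = {1, 2, 3, 7}  B2 = {2, 3, 4, 7}  B3 = {1, 2, 7, 8}  B4 = {1, 2, 5, 7}  B5 = {2, 3, 4, 6}  B6 = {0, 2, 3, 4}
Tree: B1–B2, B1–B3, B1–B4, B2–B5, B5–B6

Every bag has size at most 4, so the width is 4 − 1 = 3 and tw(G) ≤ 3. Conversely, {1, 2, 7, 8} is a clique of size 4, and the vertices of any clique must share a bag in every tree decomposition; so some bag has ≥ 4 vertices and tw(G) ≥ 3. The upper and lower bounds meet at 3, so that is the treewidth.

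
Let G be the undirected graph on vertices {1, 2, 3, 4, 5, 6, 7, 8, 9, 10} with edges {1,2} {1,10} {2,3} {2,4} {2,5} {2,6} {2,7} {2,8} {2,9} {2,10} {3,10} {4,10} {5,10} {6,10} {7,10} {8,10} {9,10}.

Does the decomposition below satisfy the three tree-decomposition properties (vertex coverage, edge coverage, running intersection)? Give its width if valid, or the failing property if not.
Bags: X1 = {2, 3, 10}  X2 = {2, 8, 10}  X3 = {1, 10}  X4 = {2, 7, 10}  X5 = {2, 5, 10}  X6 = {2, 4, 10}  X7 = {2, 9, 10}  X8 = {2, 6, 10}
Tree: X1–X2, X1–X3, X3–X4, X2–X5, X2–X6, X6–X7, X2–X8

No — edge (2,1) lies in no bag.

A tree decomposition must satisfy three properties: every vertex lies in some bag; for every edge, both endpoints lie together in some bag; and for every vertex, the bags containing it form a connected subtree. Here edge (2,1) lies in no bag, so the decomposition is invalid.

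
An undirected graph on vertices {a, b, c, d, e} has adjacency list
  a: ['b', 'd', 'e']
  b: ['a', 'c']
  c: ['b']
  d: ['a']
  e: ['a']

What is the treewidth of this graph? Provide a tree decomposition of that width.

Treewidth 1.
One such decomposition:
Bags: B1 = {a, d}  B2 = {a, e}  B3 = {a, b}  B4 = {b, c}
Tree: B1–B2, B2–B3, B3–B4

The largest bag has 2 vertices, giving width 1; this decomposition certifies tw(G) ≤ 1. G has an edge, so its treewidth is at least 1. Therefore the treewidth is 1.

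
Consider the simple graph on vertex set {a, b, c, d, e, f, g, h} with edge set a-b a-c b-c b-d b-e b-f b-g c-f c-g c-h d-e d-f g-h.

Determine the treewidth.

A width-2 tree decomposition is:
Bags: B1 = {b, c, g}  B2 = {a, b, c}  B3 = {c, g, h}  B4 = {b, c, f}  B5 = {b, d, f}  B6 = {b, d, e}
Tree: B1–B2, B1–B3, B2–B4, B4–B5, B5–B6
The largest bag has 3 vertices, giving width 2; this decomposition certifies tw(G) ≤ 2. Conversely, {c, g, h} is a clique of size 3, and the vertices of any clique must share a bag in every tree decomposition; so some bag has ≥ 3 vertices and tw(G) ≥ 2. Combining the bounds, tw(G) = 2.

2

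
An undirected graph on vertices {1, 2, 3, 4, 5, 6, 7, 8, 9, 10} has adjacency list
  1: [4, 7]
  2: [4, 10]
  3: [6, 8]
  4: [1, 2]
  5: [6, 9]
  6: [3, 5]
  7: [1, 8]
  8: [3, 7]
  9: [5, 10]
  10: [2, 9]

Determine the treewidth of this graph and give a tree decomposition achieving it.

Each bag holds 3 vertices, so the decomposition has width 2, which upper-bounds the treewidth. The edges 3–6–5–9–10–2–4–1–7–8–3 form a cycle, so G is not a tree and its treewidth is at least 2. Hence tw(G) = 2 exactly.

Treewidth 2.
One such decomposition:
Bags: B1 = {3, 5, 6}  B2 = {3, 5, 9}  B3 = {3, 9, 10}  B4 = {2, 3, 10}  B5 = {2, 3, 4}  B6 = {1, 3, 4}  B7 = {1, 3, 7}  B8 = {3, 7, 8}
Tree: B1–B2, B2–B3, B3–B4, B4–B5, B5–B6, B6–B7, B7–B8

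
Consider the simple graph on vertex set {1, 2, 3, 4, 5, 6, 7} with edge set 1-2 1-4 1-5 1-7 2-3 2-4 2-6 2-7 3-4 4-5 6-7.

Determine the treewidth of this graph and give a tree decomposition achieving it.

Treewidth 2.
Bags: B1 = {1, 2, 4}  B2 = {2, 3, 4}  B3 = {1, 2, 7}  B4 = {2, 6, 7}  B5 = {1, 4, 5}
Tree: B1–B2, B1–B3, B3–B4, B1–B5

Every bag has size at most 3, so the width is 3 − 1 = 2 and tw(G) ≤ 2. Conversely, {1, 2, 4} is a clique of size 3, and the vertices of any clique must share a bag in every tree decomposition; so some bag has ≥ 3 vertices and tw(G) ≥ 2. Therefore the treewidth is 2.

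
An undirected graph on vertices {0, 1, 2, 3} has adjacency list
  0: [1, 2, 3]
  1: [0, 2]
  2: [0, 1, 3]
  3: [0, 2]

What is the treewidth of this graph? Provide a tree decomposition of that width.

Each bag holds 3 vertices, so the decomposition has width 2, which upper-bounds the treewidth. Conversely, {0, 1, 2} is a clique of size 3, and the vertices of any clique must share a bag in every tree decomposition; so some bag has ≥ 3 vertices and tw(G) ≥ 2. Therefore the treewidth is 2.

Treewidth 2.
One optimal decomposition is:
Bags: B1 = {0, 2, 3}  B2 = {0, 1, 2}
Tree: B1–B2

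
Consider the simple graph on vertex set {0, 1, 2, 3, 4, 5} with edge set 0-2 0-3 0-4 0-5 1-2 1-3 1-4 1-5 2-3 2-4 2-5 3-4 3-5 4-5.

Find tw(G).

4

A width-4 tree decomposition is:
Bags: B1 = {0, 2, 3, 4, 5}  B2 = {1, 2, 3, 4, 5}
Tree: B1–B2
Every bag has size at most 5, so the width is 5 − 1 = 4 and tw(G) ≤ 4. On the other hand G contains the 5-clique {0, 2, 3, 4, 5}. A clique must lie in a single bag of any decomposition, so no decomposition can have width below 4. Combining the bounds, tw(G) = 4.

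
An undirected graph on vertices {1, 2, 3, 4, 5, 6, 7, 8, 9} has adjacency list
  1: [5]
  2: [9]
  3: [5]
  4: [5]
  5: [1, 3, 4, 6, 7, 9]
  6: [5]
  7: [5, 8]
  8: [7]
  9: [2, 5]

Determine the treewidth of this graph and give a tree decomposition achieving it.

Treewidth 1.
One optimal decomposition is:
Bags: B1 = {5, 7}  B2 = {5, 9}  B3 = {3, 5}  B4 = {7, 8}  B5 = {5, 6}  B6 = {4, 5}  B7 = {2, 9}  B8 = {1, 5}
Tree: B1–B2, B1–B3, B1–B4, B2–B5, B3–B6, B2–B7, B2–B8

Each bag holds 2 vertices, so the decomposition has width 1, which upper-bounds the treewidth. Any graph with an edge has treewidth ≥ 1, and G has the edge 7–5. Therefore the treewidth is 1.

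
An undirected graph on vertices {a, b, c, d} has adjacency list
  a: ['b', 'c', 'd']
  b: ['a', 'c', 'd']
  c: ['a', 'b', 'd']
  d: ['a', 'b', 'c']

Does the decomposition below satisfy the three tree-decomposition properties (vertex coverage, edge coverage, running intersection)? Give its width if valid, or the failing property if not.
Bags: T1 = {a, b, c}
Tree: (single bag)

No — vertex d appears in no bag.

A tree decomposition must satisfy three properties: every vertex lies in some bag; for every edge, both endpoints lie together in some bag; and for every vertex, the bags containing it form a connected subtree. Here vertex d appears in no bag, so the decomposition is invalid.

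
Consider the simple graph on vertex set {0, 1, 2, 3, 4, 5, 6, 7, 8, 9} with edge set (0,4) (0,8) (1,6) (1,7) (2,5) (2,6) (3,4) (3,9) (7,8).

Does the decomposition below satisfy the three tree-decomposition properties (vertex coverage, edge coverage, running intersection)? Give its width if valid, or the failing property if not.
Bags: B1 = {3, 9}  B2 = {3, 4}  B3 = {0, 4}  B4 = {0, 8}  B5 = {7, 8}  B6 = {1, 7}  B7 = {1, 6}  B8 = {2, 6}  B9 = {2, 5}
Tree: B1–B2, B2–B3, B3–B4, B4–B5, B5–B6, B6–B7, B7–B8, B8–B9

Yes; width 1.

Vertex coverage: the bags together contain {0, 1, 2, 3, 4, 5, 6, 7, 8, 9}, the full vertex set. Edge coverage: each edge of G has both endpoints in at least one bag. Running intersection: for every vertex, the bags containing it form a connected subtree. All three properties hold, so this is a valid tree decomposition of width max|bag| − 1 = 1, and hence tw(G) ≤ 1.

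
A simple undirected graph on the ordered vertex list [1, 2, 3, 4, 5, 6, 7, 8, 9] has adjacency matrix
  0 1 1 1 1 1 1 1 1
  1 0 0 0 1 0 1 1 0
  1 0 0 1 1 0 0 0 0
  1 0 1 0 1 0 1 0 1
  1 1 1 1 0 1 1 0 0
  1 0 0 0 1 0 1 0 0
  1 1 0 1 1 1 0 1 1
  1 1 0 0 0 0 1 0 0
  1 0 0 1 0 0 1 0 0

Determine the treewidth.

A width-3 tree decomposition is:
Bags: B1 = {1, 2, 5, 7}  B2 = {1, 4, 5, 7}  B3 = {1, 3, 4, 5}  B4 = {1, 4, 7, 9}  B5 = {1, 2, 7, 8}  B6 = {1, 5, 6, 7}
Tree: B1–B2, B2–B3, B2–B4, B1–B5, B2–B6
The largest bag has 4 vertices, giving width 3; this decomposition certifies tw(G) ≤ 3. Conversely, {1, 3, 4, 5} is a clique of size 4, and the vertices of any clique must share a bag in every tree decomposition; so some bag has ≥ 4 vertices and tw(G) ≥ 3. The upper and lower bounds meet at 3, so that is the treewidth.

3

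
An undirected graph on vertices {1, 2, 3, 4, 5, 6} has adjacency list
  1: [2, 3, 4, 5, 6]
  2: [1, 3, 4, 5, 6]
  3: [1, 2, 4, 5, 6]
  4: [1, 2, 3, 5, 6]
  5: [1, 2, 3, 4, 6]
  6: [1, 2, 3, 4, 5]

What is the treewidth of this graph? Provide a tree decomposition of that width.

Treewidth 5.
One such decomposition:
Bags: B1 = {1, 2, 3, 4, 5, 6}
Tree: (single bag)

With just one bag of size 6, the width is 6 − 1 = 5, so tw(G) ≤ 5. Conversely, {1, 2, 3, 4, 5, 6} is a clique of size 6, and the vertices of any clique must share a bag in every tree decomposition; so some bag has ≥ 6 vertices and tw(G) ≥ 5. Hence tw(G) = 5 exactly.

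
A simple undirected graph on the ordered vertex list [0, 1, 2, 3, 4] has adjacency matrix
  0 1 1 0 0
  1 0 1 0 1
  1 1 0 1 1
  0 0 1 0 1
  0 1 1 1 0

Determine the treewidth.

2

A width-2 tree decomposition is:
Bags: B1 = {0, 1, 2}  B2 = {1, 2, 4}  B3 = {2, 3, 4}
Tree: B1–B2, B2–B3
Each bag holds 3 vertices, so the decomposition has width 2, which upper-bounds the treewidth. For the lower bound, the 3 vertices {0, 1, 2} are pairwise adjacent, and any tree decomposition puts a clique entirely inside one bag — forcing width ≥ 2. Combining the bounds, tw(G) = 2.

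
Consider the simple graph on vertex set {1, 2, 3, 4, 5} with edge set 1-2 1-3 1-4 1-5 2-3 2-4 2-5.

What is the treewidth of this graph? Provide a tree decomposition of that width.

The largest bag has 3 vertices, giving width 2; this decomposition certifies tw(G) ≤ 2. For the lower bound, the 3 vertices {1, 2, 3} are pairwise adjacent, and any tree decomposition puts a clique entirely inside one bag — forcing width ≥ 2. Therefore the treewidth is 2.

Treewidth 2.
One optimal decomposition is:
Bags: B1 = {1, 2, 4}  B2 = {1, 2, 3}  B3 = {1, 2, 5}
Tree: B1–B2, B1–B3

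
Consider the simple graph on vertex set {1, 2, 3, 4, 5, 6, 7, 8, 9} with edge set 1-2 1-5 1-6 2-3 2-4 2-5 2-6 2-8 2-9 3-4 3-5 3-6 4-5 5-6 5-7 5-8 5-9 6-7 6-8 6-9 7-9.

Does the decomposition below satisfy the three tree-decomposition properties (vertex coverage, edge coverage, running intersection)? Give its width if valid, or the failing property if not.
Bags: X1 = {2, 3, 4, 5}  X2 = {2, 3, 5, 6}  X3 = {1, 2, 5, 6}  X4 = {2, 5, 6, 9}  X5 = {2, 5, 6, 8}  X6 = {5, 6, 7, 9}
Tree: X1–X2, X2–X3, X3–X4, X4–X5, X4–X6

Yes; width 3.

Vertex coverage: the bags together contain {1, 2, 3, 4, 5, 6, 7, 8, 9}, the full vertex set. Edge coverage: each edge of G has both endpoints in at least one bag. Running intersection: for every vertex, the bags containing it form a connected subtree. All three properties hold, so this is a valid tree decomposition of width max|bag| − 1 = 3, and hence tw(G) ≤ 3.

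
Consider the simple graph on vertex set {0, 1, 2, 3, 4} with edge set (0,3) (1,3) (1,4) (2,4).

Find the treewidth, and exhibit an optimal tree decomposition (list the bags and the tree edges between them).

Every bag has size at most 2, so the width is 2 − 1 = 1 and tw(G) ≤ 1. Since G has at least one edge (e.g. 2–4), it is not an edgeless graph, so tw(G) ≥ 1. Therefore the treewidth is 1.

Treewidth 1.
Bags: B1 = {2, 4}  B2 = {1, 4}  B3 = {1, 3}  B4 = {0, 3}
Tree: B1–B2, B2–B3, B3–B4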